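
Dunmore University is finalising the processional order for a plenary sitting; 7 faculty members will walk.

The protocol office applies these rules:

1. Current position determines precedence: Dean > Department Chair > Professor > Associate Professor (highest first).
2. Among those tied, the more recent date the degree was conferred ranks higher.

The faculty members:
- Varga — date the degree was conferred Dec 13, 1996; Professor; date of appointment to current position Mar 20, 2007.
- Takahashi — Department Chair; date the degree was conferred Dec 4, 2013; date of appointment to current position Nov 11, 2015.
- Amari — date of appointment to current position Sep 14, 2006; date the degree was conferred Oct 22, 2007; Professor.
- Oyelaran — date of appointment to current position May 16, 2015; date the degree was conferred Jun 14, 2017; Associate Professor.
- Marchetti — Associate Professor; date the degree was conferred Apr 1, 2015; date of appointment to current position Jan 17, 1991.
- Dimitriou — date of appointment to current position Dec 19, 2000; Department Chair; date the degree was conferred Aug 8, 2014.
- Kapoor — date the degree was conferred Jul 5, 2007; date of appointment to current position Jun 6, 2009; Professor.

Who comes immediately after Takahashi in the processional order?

By current position: Dimitriou and Takahashi (Department Chair); then Amari, Kapoor and Varga (Professor); then Oyelaran and Marchetti (Associate Professor).
Among Dimitriou and Takahashi, by date the degree was conferred (later first): Dimitriou (Aug 8, 2014) before Takahashi (Dec 4, 2013).
Among Amari, Kapoor and Varga, by date the degree was conferred (later first): Amari (Oct 22, 2007) before Kapoor (Jul 5, 2007) before Varga (Dec 13, 1996).
Among Oyelaran and Marchetti, by date the degree was conferred (later first): Oyelaran (Jun 14, 2017) before Marchetti (Apr 1, 2015).
Order: Dimitriou, Takahashi, Amari, Kapoor, Varga, Oyelaran, Marchetti.

Amari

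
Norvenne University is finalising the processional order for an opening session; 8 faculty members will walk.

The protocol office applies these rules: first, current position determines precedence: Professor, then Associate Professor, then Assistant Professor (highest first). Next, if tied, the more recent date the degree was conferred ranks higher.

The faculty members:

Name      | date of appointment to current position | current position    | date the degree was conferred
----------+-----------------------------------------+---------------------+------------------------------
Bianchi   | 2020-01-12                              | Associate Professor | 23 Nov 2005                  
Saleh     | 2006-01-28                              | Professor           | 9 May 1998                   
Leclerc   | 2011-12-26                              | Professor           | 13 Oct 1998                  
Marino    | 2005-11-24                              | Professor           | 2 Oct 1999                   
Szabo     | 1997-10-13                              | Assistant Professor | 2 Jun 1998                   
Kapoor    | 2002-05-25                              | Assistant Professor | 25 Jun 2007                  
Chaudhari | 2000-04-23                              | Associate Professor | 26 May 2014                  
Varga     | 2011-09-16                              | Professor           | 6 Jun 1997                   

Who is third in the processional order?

By current position: Marino, Leclerc, Saleh and Varga (Professor); then Chaudhari and Bianchi (Associate Professor); then Kapoor and Szabo (Assistant Professor).
Among Marino, Leclerc, Saleh and Varga, by date the degree was conferred (later first): Marino (2 Oct 1999) before Leclerc (13 Oct 1998) before Saleh (9 May 1998) before Varga (6 Jun 1997).
Among Chaudhari and Bianchi, by date the degree was conferred (later first): Chaudhari (26 May 2014) before Bianchi (23 Nov 2005).
Among Kapoor and Szabo, by date the degree was conferred (later first): Kapoor (25 Jun 2007) before Szabo (2 Jun 1998).
Order: Marino, Leclerc, Saleh, Varga, Chaudhari, Bianchi, Kapoor, Szabo.

Saleh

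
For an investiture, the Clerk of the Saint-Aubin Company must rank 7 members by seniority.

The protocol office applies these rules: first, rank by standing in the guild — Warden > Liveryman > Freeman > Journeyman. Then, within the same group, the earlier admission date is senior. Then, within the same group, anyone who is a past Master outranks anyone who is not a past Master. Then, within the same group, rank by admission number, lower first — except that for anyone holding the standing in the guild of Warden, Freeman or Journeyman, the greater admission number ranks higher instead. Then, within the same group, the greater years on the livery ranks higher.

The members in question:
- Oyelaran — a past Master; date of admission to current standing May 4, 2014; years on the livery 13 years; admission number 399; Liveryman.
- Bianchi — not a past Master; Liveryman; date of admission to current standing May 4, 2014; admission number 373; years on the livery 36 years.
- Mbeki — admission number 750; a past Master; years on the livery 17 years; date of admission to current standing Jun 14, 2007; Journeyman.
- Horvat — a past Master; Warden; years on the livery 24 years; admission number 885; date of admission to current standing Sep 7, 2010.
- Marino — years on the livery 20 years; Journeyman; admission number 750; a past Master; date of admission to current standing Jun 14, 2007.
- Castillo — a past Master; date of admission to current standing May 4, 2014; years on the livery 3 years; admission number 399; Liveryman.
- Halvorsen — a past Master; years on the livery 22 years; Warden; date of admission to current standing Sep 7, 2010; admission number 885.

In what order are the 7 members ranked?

Horvat, Halvorsen, Oyelaran, Castillo, Bianchi, Marino, Mbeki

By standing in the guild: Horvat and Halvorsen (Warden); then Oyelaran, Castillo and Bianchi (Liveryman); then Marino and Mbeki (Journeyman).
Horvat and Halvorsen both have date of admission to current standing Sep 7, 2010, so the next rule applies.
Horvat and Halvorsen are each a past Master, so the next rule applies.
Horvat and Halvorsen both have admission number 885, so the next rule applies.
Among Horvat and Halvorsen, by years on the livery (higher first): Horvat (24 years) before Halvorsen (22 years).
Oyelaran, Castillo and Bianchi all have date of admission to current standing May 4, 2014, so the next rule applies.
Among Oyelaran, Castillo and Bianchi, a past Master before not a past Master: Oyelaran and Castillo (a past Master) before Bianchi (not a past Master).
Oyelaran and Castillo both have admission number 399, so the next rule applies.
Among Oyelaran and Castillo, by years on the livery (higher first): Oyelaran (13 years) before Castillo (3 years).
Marino and Mbeki both have date of admission to current standing Jun 14, 2007, so the next rule applies.
Marino and Mbeki are each a past Master, so the next rule applies.
Marino and Mbeki both have admission number 750, so the next rule applies.
Among Marino and Mbeki, by years on the livery (higher first): Marino (20 years) before Mbeki (17 years).
Full order: Horvat, Halvorsen, Oyelaran, Castillo, Bianchi, Marino, Mbeki.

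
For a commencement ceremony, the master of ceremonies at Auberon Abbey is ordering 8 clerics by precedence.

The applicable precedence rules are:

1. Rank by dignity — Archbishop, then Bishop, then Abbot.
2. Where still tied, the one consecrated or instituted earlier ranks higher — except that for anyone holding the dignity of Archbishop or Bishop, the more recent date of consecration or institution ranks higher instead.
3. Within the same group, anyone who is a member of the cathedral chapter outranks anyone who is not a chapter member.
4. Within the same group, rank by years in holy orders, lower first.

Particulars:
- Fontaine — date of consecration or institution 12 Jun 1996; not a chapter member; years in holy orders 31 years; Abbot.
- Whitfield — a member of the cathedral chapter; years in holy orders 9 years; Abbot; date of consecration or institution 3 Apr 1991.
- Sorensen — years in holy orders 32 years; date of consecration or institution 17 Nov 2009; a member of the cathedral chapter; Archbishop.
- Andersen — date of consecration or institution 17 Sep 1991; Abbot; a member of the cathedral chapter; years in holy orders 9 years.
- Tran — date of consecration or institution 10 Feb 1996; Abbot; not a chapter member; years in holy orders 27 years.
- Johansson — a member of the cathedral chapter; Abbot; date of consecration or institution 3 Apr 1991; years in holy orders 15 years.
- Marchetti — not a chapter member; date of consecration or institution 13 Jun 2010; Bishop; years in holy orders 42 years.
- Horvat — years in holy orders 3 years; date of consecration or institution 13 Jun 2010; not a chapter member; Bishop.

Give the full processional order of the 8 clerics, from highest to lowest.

Sorensen, Horvat, Marchetti, Whitfield, Johansson, Andersen, Tran, Fontaine

By dignity: Sorensen (Archbishop); then Horvat and Marchetti (Bishop); then Whitfield, Johansson, Andersen, Tran and Fontaine (Abbot).
Horvat and Marchetti both have date of consecration or institution 13 Jun 2010, so the next rule applies.
Horvat and Marchetti are each not a chapter member, so the next rule applies.
Among Horvat and Marchetti, by years in holy orders (lower first): Horvat (3 years) before Marchetti (42 years).
Among Whitfield, Johansson, Andersen, Tran and Fontaine, by date of consecration or institution (earlier first): Whitfield and Johansson (3 Apr 1991) before Andersen (17 Sep 1991) before Tran (10 Feb 1996) before Fontaine (12 Jun 1996).
Whitfield and Johansson are each a member of the cathedral chapter, so the next rule applies.
Among Whitfield and Johansson, by years in holy orders (lower first): Whitfield (9 years) before Johansson (15 years).
Full order: Sorensen, Horvat, Marchetti, Whitfield, Johansson, Andersen, Tran, Fontaine.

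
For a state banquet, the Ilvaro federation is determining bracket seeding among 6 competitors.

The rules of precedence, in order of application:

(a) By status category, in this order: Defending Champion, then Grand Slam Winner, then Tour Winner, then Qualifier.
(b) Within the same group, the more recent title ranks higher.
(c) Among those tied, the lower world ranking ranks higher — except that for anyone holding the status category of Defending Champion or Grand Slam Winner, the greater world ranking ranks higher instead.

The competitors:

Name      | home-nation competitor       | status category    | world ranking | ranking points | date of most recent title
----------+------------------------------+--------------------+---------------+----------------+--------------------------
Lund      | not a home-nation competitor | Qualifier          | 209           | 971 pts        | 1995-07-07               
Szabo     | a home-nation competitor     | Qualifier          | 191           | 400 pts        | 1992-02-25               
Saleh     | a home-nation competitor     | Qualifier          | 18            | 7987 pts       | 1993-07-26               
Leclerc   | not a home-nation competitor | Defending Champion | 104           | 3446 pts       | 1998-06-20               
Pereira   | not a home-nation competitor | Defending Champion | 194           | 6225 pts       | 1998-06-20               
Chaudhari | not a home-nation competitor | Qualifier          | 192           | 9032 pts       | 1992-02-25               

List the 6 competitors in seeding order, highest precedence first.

By status category: Pereira and Leclerc (Defending Champion); then Lund, Saleh, Szabo and Chaudhari (Qualifier).
Pereira and Leclerc both have date of most recent title 1998-06-20, so the next rule applies.
Among Pereira and Leclerc, by world ranking (higher first) (reversed rule for this group): Pereira (194) before Leclerc (104).
Among Lund, Saleh, Szabo and Chaudhari, by date of most recent title (later first): Lund (1995-07-07) before Saleh (1993-07-26) before Szabo and Chaudhari (1992-02-25).
Among Szabo and Chaudhari, by world ranking (lower first): Szabo (191) before Chaudhari (192).
Full order: Pereira, Leclerc, Lund, Saleh, Szabo, Chaudhari.

Pereira, Leclerc, Lund, Saleh, Szabo, Chaudhari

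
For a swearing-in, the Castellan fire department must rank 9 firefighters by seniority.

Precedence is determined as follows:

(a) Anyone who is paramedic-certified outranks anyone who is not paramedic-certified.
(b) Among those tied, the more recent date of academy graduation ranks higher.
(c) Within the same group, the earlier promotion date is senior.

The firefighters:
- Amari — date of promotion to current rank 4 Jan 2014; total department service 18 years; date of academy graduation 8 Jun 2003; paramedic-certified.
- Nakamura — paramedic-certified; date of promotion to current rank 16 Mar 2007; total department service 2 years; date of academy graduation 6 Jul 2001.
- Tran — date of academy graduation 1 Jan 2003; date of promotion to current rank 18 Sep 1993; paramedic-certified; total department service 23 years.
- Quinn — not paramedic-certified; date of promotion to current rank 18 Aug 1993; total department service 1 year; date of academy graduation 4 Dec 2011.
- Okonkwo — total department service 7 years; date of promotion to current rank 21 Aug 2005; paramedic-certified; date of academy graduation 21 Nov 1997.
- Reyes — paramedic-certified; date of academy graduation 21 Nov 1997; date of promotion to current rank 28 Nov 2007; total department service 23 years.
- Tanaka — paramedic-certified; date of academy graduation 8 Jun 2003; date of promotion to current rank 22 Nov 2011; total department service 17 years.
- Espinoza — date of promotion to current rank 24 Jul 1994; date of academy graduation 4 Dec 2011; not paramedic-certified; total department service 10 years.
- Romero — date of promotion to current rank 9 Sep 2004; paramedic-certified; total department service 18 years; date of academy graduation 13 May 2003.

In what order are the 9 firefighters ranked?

Tanaka, Amari, Romero, Tran, Nakamura, Okonkwo, Reyes, Quinn, Espinoza

By the first rule: Tanaka, Amari, Romero, Tran, Nakamura, Okonkwo and Reyes (each paramedic-certified); then Quinn and Espinoza (both not paramedic-certified).
Among Tanaka, Amari, Romero, Tran, Nakamura, Okonkwo and Reyes, by date of academy graduation (later first): Tanaka and Amari (8 Jun 2003) before Romero (13 May 2003) before Tran (1 Jan 2003) before Nakamura (6 Jul 2001) before Okonkwo and Reyes (21 Nov 1997).
Among Tanaka and Amari, by date of promotion to current rank (earlier first): Tanaka (22 Nov 2011) before Amari (4 Jan 2014).
Among Okonkwo and Reyes, by date of promotion to current rank (earlier first): Okonkwo (21 Aug 2005) before Reyes (28 Nov 2007).
Quinn and Espinoza both have date of academy graduation 4 Dec 2011, so the next rule applies.
Among Quinn and Espinoza, by date of promotion to current rank (earlier first): Quinn (18 Aug 1993) before Espinoza (24 Jul 1994).
Full order: Tanaka, Amari, Romero, Tran, Nakamura, Okonkwo, Reyes, Quinn, Espinoza.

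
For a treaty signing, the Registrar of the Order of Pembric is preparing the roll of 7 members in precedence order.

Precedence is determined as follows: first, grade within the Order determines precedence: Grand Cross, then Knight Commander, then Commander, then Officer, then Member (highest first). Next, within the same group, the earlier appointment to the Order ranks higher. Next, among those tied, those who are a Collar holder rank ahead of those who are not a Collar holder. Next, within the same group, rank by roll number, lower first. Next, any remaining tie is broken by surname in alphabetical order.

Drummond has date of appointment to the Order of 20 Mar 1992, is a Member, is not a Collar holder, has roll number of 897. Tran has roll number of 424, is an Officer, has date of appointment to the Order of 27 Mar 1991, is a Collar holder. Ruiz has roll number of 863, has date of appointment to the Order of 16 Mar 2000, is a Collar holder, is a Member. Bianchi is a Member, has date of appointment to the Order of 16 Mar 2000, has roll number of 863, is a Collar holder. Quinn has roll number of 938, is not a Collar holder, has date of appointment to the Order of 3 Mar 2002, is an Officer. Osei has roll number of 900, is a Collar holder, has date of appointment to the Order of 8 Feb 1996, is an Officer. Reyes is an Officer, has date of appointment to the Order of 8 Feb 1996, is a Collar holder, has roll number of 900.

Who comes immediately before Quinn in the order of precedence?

By grade within the Order: Tran, Osei, Reyes and Quinn (Officer); then Drummond, Bianchi and Ruiz (Member).
Among Tran, Osei, Reyes and Quinn, by date of appointment to the Order (earlier first): Tran (27 Mar 1991) before Osei and Reyes (8 Feb 1996) before Quinn (3 Mar 2002).
Osei and Reyes are each a Collar holder, so the next rule applies.
Osei and Reyes both have roll number 900, so the next rule applies.
Among Osei and Reyes, alphabetically by surname: Osei before Reyes.
Among Drummond, Bianchi and Ruiz, by date of appointment to the Order (earlier first): Drummond (20 Mar 1992) before Bianchi and Ruiz (16 Mar 2000).
Bianchi and Ruiz are each a Collar holder, so the next rule applies.
Bianchi and Ruiz both have roll number 863, so the next rule applies.
Among Bianchi and Ruiz, alphabetically by surname: Bianchi before Ruiz.
Order: Tran, Osei, Reyes, Quinn, Drummond, Bianchi, Ruiz.

Reyes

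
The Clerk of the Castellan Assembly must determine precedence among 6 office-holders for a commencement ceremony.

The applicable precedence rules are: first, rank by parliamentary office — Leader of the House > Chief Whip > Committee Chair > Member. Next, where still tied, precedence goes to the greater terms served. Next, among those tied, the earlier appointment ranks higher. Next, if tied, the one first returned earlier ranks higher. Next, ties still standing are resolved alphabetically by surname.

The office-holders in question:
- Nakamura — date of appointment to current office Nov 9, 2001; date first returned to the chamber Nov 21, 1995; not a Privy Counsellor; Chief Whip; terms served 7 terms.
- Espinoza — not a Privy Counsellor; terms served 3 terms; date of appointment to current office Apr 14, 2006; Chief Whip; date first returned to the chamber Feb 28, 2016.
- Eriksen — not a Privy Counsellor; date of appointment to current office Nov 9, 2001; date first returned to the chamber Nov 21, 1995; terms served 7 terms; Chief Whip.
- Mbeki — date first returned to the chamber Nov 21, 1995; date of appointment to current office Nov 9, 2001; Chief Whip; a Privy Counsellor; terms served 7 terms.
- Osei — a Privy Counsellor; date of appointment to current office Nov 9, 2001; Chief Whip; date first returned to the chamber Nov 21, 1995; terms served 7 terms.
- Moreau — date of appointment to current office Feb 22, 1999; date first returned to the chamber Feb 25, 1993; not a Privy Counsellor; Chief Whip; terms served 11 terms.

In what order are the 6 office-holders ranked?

By parliamentary office: Moreau, Eriksen, Mbeki, Nakamura, Osei and Espinoza (Chief Whip).
Among Moreau, Eriksen, Mbeki, Nakamura, Osei and Espinoza, by terms served (higher first): Moreau (11 terms) before Eriksen, Mbeki, Nakamura and Osei (7 terms) before Espinoza (3 terms).
Eriksen, Mbeki, Nakamura and Osei all have date of appointment to current office Nov 9, 2001, so the next rule applies.
Eriksen, Mbeki, Nakamura and Osei all have date first returned to the chamber Nov 21, 1995, so the next rule applies.
Among Eriksen, Mbeki, Nakamura and Osei, alphabetically by surname: Eriksen before Mbeki before Nakamura before Osei.
Full order: Moreau, Eriksen, Mbeki, Nakamura, Osei, Espinoza.

Moreau, Eriksen, Mbeki, Nakamura, Osei, Espinoza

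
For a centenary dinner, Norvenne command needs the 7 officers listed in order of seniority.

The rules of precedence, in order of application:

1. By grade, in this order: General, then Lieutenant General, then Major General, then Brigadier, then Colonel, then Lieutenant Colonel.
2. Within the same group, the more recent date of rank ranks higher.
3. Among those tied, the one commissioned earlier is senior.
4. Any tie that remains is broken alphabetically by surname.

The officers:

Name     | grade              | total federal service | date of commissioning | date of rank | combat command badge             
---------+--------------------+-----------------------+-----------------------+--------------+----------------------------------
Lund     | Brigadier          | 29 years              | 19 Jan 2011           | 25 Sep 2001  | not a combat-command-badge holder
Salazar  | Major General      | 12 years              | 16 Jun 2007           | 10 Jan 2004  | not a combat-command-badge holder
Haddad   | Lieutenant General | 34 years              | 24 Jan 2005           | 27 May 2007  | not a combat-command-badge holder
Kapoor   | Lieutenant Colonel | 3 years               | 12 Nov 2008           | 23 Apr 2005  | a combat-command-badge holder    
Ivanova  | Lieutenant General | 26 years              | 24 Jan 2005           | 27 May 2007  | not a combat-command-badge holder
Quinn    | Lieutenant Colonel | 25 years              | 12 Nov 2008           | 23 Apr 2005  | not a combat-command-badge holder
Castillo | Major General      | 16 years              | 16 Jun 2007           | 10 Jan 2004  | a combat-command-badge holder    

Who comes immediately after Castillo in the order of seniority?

Salazar

By grade: Haddad and Ivanova (Lieutenant General); then Castillo and Salazar (Major General); then Lund (Brigadier); then Kapoor and Quinn (Lieutenant Colonel).
Haddad and Ivanova both have date of rank 27 May 2007, so the next rule applies.
Haddad and Ivanova both have date of commissioning 24 Jan 2005, so the next rule applies.
Among Haddad and Ivanova, alphabetically by surname: Haddad before Ivanova.
Castillo and Salazar both have date of rank 10 Jan 2004, so the next rule applies.
Castillo and Salazar both have date of commissioning 16 Jun 2007, so the next rule applies.
Among Castillo and Salazar, alphabetically by surname: Castillo before Salazar.
Kapoor and Quinn both have date of rank 23 Apr 2005, so the next rule applies.
Kapoor and Quinn both have date of commissioning 12 Nov 2008, so the next rule applies.
Among Kapoor and Quinn, alphabetically by surname: Kapoor before Quinn.
Order: Haddad, Ivanova, Castillo, Salazar, Lund, Kapoor, Quinn.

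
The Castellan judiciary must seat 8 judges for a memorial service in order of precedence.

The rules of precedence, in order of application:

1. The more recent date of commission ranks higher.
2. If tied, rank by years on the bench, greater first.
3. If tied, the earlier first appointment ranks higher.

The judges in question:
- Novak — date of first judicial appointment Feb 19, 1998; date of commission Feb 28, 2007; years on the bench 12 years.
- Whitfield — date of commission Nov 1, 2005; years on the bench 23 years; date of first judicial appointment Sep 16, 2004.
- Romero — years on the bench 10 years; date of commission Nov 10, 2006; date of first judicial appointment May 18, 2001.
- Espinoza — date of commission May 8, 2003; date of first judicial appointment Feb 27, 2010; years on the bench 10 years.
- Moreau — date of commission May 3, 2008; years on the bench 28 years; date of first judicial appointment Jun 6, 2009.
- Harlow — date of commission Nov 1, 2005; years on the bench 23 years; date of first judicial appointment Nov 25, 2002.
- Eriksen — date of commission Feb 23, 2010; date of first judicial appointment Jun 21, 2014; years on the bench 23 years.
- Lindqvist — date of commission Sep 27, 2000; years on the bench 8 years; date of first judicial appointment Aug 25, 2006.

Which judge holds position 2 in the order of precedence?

Moreau

By date of commission (later first): Eriksen (Feb 23, 2010); then Moreau (May 3, 2008); then Novak (Feb 28, 2007); then Romero (Nov 10, 2006); then Harlow and Whitfield (both Nov 1, 2005); then Espinoza (May 8, 2003); then Lindqvist (Sep 27, 2000).
Harlow and Whitfield both have years on the bench 23 years, so the next rule applies.
Among Harlow and Whitfield, by date of first judicial appointment (earlier first): Harlow (Nov 25, 2002) before Whitfield (Sep 16, 2004).
Order: Eriksen, Moreau, Novak, Romero, Harlow, Whitfield, Espinoza, Lindqvist.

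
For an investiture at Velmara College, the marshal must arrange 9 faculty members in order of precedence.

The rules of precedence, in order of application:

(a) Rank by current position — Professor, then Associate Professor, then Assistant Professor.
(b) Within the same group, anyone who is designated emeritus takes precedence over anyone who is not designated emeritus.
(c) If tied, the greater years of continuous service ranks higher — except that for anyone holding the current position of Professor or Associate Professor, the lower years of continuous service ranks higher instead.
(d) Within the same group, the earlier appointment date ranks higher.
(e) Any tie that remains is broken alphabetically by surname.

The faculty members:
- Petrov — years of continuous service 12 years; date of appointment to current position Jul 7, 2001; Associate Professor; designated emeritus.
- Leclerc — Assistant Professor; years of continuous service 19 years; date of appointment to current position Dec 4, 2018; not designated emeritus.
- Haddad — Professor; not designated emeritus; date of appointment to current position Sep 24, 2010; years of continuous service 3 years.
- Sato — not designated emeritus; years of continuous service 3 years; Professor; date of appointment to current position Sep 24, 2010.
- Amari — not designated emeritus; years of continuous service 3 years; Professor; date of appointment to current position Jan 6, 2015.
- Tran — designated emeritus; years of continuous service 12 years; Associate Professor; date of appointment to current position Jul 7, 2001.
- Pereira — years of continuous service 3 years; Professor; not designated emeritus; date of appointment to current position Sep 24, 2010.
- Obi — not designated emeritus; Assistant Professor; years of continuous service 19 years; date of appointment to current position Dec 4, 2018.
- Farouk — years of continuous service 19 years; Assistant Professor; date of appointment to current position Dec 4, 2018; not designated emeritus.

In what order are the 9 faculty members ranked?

By current position: Haddad, Pereira, Sato and Amari (Professor); then Petrov and Tran (Associate Professor); then Farouk, Leclerc and Obi (Assistant Professor).
Haddad, Pereira, Sato and Amari are each not designated emeritus, so the next rule applies.
Haddad, Pereira, Sato and Amari all have years of continuous service 3 years, so the next rule applies.
Among Haddad, Pereira, Sato and Amari, by date of appointment to current position (earlier first): Haddad, Pereira and Sato (Sep 24, 2010) before Amari (Jan 6, 2015).
Among Haddad, Pereira and Sato, alphabetically by surname: Haddad before Pereira before Sato.
Petrov and Tran are each designated emeritus, so the next rule applies.
Petrov and Tran both have years of continuous service 12 years, so the next rule applies.
Petrov and Tran both have date of appointment to current position Jul 7, 2001, so the next rule applies.
Among Petrov and Tran, alphabetically by surname: Petrov before Tran.
Farouk, Leclerc and Obi are each not designated emeritus, so the next rule applies.
Farouk, Leclerc and Obi all have years of continuous service 19 years, so the next rule applies.
Farouk, Leclerc and Obi all have date of appointment to current position Dec 4, 2018, so the next rule applies.
Among Farouk, Leclerc and Obi, alphabetically by surname: Farouk before Leclerc before Obi.
Full order: Haddad, Pereira, Sato, Amari, Petrov, Tran, Farouk, Leclerc, Obi.

Haddad, Pereira, Sato, Amari, Petrov, Tran, Farouk, Leclerc, Obi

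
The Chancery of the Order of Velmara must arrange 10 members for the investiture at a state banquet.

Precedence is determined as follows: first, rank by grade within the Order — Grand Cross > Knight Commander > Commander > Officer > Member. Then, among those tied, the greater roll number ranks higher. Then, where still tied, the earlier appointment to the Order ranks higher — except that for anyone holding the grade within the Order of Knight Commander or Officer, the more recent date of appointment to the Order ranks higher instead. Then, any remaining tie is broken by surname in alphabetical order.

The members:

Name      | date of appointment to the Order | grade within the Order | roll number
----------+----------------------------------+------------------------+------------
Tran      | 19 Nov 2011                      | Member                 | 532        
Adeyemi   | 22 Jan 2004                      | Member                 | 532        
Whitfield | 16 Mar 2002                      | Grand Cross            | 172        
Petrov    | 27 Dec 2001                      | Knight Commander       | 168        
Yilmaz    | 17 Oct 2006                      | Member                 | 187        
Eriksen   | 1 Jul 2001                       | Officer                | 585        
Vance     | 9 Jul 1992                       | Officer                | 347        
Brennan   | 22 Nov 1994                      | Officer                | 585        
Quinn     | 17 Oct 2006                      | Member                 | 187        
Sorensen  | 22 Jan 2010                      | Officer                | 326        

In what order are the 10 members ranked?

Whitfield, Petrov, Eriksen, Brennan, Vance, Sorensen, Adeyemi, Tran, Quinn, Yilmaz

By grade within the Order: Whitfield (Grand Cross); then Petrov (Knight Commander); then Eriksen, Brennan, Vance and Sorensen (Officer); then Adeyemi, Tran, Quinn and Yilmaz (Member).
Among Eriksen, Brennan, Vance and Sorensen, by roll number (higher first): Eriksen and Brennan (585) before Vance (347) before Sorensen (326).
Among Eriksen and Brennan, by date of appointment to the Order (later first) (reversed rule for this group): Eriksen (1 Jul 2001) before Brennan (22 Nov 1994).
Among Adeyemi, Tran, Quinn and Yilmaz, by roll number (higher first): Adeyemi and Tran (532) before Quinn and Yilmaz (187).
Among Adeyemi and Tran, by date of appointment to the Order (earlier first): Adeyemi (22 Jan 2004) before Tran (19 Nov 2011).
Quinn and Yilmaz both have date of appointment to the Order 17 Oct 2006, so the next rule applies.
Among Quinn and Yilmaz, alphabetically by surname: Quinn before Yilmaz.
Full order: Whitfield, Petrov, Eriksen, Brennan, Vance, Sorensen, Adeyemi, Tran, Quinn, Yilmaz.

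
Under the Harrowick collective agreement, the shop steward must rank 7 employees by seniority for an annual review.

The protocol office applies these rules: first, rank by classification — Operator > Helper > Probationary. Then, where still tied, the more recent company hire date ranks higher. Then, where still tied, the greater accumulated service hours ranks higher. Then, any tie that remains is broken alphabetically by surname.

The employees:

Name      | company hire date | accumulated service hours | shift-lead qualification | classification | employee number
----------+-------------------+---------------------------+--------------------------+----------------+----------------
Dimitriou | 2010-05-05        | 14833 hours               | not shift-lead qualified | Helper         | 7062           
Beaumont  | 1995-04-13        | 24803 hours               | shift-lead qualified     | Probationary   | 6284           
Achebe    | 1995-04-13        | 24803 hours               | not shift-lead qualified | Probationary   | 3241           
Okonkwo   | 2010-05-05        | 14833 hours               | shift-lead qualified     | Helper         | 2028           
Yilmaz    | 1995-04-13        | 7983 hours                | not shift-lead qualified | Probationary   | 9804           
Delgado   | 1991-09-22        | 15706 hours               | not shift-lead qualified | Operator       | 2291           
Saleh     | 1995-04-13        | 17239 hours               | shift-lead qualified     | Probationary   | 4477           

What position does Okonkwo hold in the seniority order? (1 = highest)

3

By classification: Delgado (Operator); then Dimitriou and Okonkwo (Helper); then Achebe, Beaumont, Saleh and Yilmaz (Probationary).
Dimitriou and Okonkwo both have company hire date 2010-05-05, so the next rule applies.
Dimitriou and Okonkwo both have accumulated service hours 14833 hours, so the next rule applies.
Among Dimitriou and Okonkwo, alphabetically by surname: Dimitriou before Okonkwo.
Achebe, Beaumont, Saleh and Yilmaz all have company hire date 1995-04-13, so the next rule applies.
Among Achebe, Beaumont, Saleh and Yilmaz, by accumulated service hours (higher first): Achebe and Beaumont (24803 hours) before Saleh (17239 hours) before Yilmaz (7983 hours).
Among Achebe and Beaumont, alphabetically by surname: Achebe before Beaumont.
Order: Delgado, Dimitriou, Okonkwo, Achebe, Beaumont, Saleh, Yilmaz. So position 3.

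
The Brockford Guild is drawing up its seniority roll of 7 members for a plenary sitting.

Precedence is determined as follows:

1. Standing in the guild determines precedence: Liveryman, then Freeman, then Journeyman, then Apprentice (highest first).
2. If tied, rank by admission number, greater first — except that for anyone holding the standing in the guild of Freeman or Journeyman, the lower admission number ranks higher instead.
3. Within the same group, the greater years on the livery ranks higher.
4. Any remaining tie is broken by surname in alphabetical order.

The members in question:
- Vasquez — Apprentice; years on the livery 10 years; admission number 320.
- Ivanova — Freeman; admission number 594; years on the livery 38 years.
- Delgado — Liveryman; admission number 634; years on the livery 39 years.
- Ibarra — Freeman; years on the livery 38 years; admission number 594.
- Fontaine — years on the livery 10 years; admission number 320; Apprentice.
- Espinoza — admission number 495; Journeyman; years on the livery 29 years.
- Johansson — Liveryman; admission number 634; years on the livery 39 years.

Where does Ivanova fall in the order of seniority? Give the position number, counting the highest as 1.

By standing in the guild: Delgado and Johansson (Liveryman); then Ibarra and Ivanova (Freeman); then Espinoza (Journeyman); then Fontaine and Vasquez (Apprentice).
Delgado and Johansson both have admission number 634, so the next rule applies.
Delgado and Johansson both have years on the livery 39 years, so the next rule applies.
Among Delgado and Johansson, alphabetically by surname: Delgado before Johansson.
Ibarra and Ivanova both have admission number 594, so the next rule applies.
Ibarra and Ivanova both have years on the livery 38 years, so the next rule applies.
Among Ibarra and Ivanova, alphabetically by surname: Ibarra before Ivanova.
Fontaine and Vasquez both have admission number 320, so the next rule applies.
Fontaine and Vasquez both have years on the livery 10 years, so the next rule applies.
Among Fontaine and Vasquez, alphabetically by surname: Fontaine before Vasquez.
Order: Delgado, Johansson, Ibarra, Ivanova, Espinoza, Fontaine, Vasquez. So position 4.

4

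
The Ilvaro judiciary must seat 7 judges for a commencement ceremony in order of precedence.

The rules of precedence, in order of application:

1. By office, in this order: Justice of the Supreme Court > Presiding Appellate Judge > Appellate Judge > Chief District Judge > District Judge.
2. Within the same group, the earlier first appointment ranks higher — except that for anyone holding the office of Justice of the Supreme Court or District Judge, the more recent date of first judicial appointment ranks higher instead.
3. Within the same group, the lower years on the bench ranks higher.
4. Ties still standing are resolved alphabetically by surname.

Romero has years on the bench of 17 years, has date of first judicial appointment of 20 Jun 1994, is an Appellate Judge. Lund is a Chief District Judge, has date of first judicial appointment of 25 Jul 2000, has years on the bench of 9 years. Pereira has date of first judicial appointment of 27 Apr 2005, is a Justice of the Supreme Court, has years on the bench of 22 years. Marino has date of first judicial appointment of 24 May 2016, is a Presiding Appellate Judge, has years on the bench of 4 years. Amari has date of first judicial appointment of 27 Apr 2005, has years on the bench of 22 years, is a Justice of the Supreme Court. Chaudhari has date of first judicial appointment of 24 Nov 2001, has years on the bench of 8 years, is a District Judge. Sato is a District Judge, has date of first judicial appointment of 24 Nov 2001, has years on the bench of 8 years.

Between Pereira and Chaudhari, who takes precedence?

Pereira

By office: Amari and Pereira (Justice of the Supreme Court); then Marino (Presiding Appellate Judge); then Romero (Appellate Judge); then Lund (Chief District Judge); then Chaudhari and Sato (District Judge).
Amari and Pereira both have date of first judicial appointment 27 Apr 2005, so the next rule applies.
Amari and Pereira both have years on the bench 22 years, so the next rule applies.
Among Amari and Pereira, alphabetically by surname: Amari before Pereira.
Chaudhari and Sato both have date of first judicial appointment 24 Nov 2001, so the next rule applies.
Chaudhari and Sato both have years on the bench 8 years, so the next rule applies.
Among Chaudhari and Sato, alphabetically by surname: Chaudhari before Sato.
So Pereira takes precedence.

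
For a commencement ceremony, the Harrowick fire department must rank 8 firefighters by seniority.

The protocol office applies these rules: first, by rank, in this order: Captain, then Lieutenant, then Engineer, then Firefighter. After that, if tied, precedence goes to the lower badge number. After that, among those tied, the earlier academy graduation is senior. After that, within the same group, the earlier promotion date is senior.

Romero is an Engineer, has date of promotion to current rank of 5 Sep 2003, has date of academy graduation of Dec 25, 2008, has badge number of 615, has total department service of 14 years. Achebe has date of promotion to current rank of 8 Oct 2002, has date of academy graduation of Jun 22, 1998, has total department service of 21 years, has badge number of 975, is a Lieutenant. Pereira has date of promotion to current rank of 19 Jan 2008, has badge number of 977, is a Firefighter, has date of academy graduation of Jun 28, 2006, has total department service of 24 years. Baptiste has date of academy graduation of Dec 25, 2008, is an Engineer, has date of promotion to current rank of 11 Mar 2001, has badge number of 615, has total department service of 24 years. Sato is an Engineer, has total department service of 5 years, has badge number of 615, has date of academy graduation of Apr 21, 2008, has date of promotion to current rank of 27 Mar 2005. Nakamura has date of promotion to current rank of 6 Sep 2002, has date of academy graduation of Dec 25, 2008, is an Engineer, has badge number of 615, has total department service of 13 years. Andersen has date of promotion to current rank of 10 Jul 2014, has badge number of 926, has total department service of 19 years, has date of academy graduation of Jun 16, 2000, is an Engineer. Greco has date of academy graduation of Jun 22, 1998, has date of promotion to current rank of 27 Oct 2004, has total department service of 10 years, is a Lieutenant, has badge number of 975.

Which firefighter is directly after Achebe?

Greco

By rank: Achebe and Greco (Lieutenant); then Sato, Baptiste, Nakamura, Romero and Andersen (Engineer); then Pereira (Firefighter).
Achebe and Greco both have badge number 975, so the next rule applies.
Achebe and Greco both have date of academy graduation Jun 22, 1998, so the next rule applies.
Among Achebe and Greco, by date of promotion to current rank (earlier first): Achebe (8 Oct 2002) before Greco (27 Oct 2004).
Among Sato, Baptiste, Nakamura, Romero and Andersen, by badge number (lower first): Sato, Baptiste, Nakamura and Romero (615) before Andersen (926).
Among Sato, Baptiste, Nakamura and Romero, by date of academy graduation (earlier first): Sato (Apr 21, 2008) before Baptiste, Nakamura and Romero (Dec 25, 2008).
Among Baptiste, Nakamura and Romero, by date of promotion to current rank (earlier first): Baptiste (11 Mar 2001) before Nakamura (6 Sep 2002) before Romero (5 Sep 2003).
Order: Achebe, Greco, Sato, Baptiste, Nakamura, Romero, Andersen, Pereira.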